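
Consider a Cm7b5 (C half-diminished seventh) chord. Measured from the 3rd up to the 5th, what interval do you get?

minor third

Cø (C half-diminished seventh) is spelled C E♭ G♭ B♭.
3rd = E♭; 5th = G♭.
3 letter names make it a third; at 3 semitones (a half step narrower than major) the quality is minor.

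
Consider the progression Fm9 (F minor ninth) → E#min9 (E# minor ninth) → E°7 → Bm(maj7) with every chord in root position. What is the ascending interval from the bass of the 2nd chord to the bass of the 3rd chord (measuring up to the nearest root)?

diminished octave

The roots are E# and E.
E# up to E is 11 semitones, a half step narrower than a perfect octave, so the interval is diminished.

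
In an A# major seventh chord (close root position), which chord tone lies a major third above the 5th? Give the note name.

G##

Spelling the chord: A# C## E# G##.
The 5th is E#. A major third above E# is G##.
G## is the chord's 7th.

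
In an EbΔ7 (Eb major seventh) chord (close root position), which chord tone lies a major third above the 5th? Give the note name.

EbM7 (Eb major seventh): Eb–G–Bb–D.
The 5th is Bb. A major third above Bb is D.
D is the chord's 7th.

D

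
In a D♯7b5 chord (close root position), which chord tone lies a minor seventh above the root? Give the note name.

C#

Spelling the chord: D♯–F𝄪–A–C♯.
The root is D♯. A minor seventh above D♯ is C♯.
C♯ is the chord's 7th.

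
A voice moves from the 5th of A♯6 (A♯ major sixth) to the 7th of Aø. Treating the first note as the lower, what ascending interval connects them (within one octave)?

diminished third

A♯6 (A♯ major sixth) has E♯ as its 5th, and Aø has G as its 7th.
3 letter names make it a third; at 2 semitones (a whole step narrower than major) the quality is diminished.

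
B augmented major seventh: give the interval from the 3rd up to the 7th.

perfect fifth

B+maj7 is spelled B-D#-F##-A#.
That puts D# below A#.
From D# to A# is 7 semitones, exactly the perfect fifth.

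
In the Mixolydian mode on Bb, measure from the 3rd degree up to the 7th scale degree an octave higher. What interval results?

The scale runs Bb C D Eb F G Ab.
3rd degree = D; 7th degree (up an octave) = Ab.
D up to Ab is 18 semitones, a half step narrower than a perfect twelfth, so the interval is diminished.

diminished 12th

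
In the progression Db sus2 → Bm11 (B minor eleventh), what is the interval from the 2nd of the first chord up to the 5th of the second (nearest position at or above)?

Db sus2 has Eb as its 2nd, and Bm11 (B minor eleventh) has F# as its 5th.
From Eb to F#: 3 semitones over a second = augmented.

augmented second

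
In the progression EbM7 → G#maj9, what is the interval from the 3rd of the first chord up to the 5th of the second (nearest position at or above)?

EbM7 has G as its 3rd, and G#maj9 has D# as its 5th.
5 letter names make it a fifth; at 8 semitones (a half step wider than perfect) the quality is augmented.

augmented 5th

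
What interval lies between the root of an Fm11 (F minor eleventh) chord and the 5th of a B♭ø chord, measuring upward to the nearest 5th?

diminished 8th

Fm11 (F minor eleventh) has F as its root, and B♭ø has F♭ as its 5th.
From F to F♭: 11 semitones over an octave = diminished.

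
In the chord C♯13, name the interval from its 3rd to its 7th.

diminished 5th

The chord tones of C♯13 are C♯–E♯–G♯–B–D♯–A♯.
The 3rd is E♯ and the 7th is B.
From E♯ to B: 6 semitones over a fifth = diminished.
That tritone between 3rd and 7th is what gives the dominant seventh its pull toward resolution.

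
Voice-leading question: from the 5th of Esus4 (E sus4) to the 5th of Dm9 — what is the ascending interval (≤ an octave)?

The 5th of Esus4 (E sus4) is B; the 5th of Dm9 is A.
B up to A is 10 semitones, a half step narrower than a major seventh, so the interval is minor.

minor seventh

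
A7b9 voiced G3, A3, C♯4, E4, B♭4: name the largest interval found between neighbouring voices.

Adjacent intervals: G3→A3 = major second; A3→C♯4 = major third; C♯4→E4 = minor third; E4→B♭4 = diminished fifth.
The largest is E4 to B♭4, a diminished fifth (6 semitones).

diminished fifth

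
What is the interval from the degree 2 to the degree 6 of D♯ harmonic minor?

diminished fifth

The scale runs D♯ E♯ F♯ G♯ A♯ B C𝄪.
So we need the interval from E♯ up to B.
5 letter names make it a fifth; at 6 semitones (a half step narrower than perfect) the quality is diminished.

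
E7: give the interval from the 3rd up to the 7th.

diminished fifth

E7 is spelled E–G♯–B–D.
That puts G♯ below D.
G♯ up to D is 6 semitones, a half step narrower than a perfect fifth, so the interval is diminished.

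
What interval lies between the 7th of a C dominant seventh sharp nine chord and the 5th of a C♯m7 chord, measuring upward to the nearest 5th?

augmented sixth

The 7th of C dominant seventh sharp nine is B♭; the 5th of C♯m7 is G♯.
From B♭ to G♯: 10 semitones over a sixth = augmented.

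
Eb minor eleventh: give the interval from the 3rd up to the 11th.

major 9th

Ebm11: Eb–Gb–Bb–Db–F–Ab.
That puts Gb below Ab.
Gb up to Ab spans 9 letter names and 14 semitones — a major ninth.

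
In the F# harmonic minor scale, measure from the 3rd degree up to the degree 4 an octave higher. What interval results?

M9

The scale runs F# G# A B C# D E#.
3rd degree = A; 4th scale degree (up an octave) = B.
A up to B spans 9 letter names and 14 semitones — a major ninth.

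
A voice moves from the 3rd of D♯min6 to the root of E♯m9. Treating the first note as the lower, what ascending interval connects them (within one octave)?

D♯min6 has F♯ as its 3rd, and E♯m9 has E♯ as its root.
Counting 7 letters and 11 half steps from F♯ gives a major seventh.

major 7th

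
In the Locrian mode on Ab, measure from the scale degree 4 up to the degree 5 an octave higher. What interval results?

Ab locrian: Ab Bbb Cb Db Ebb Fb Gb.
That puts Db below Ebb.
Db up to Ebb is 13 semitones, a half step narrower than a major ninth, so the interval is minor.

m9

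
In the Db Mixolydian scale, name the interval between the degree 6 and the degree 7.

minor 2nd

Spelling the Db Mixolydian scale: Db Eb F Gb Ab Bb Cb.
The degree 6 is Bb and the scale degree 7 is Cb.
From Bb to Cb: 1 semitone over a second = minor.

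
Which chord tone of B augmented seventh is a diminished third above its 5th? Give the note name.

A

B7#5 (B augmented seventh) is spelled B–D#–F##–A.
The 5th is F##. A diminished third above F## is A.
A is the chord's 7th.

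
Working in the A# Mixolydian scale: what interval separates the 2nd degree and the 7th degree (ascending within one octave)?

The scale runs A# B# C## D# E# F## G#.
That puts B# below G#.
From B# to G#: 8 semitones over a sixth = minor.

minor 6th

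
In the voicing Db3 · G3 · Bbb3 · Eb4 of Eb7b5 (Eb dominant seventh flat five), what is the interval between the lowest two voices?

Those voices are Db3 and G3.
From Db to G: 6 semitones over a fourth = augmented.

A4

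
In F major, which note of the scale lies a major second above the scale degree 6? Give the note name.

The scale is F G A Bb C D E.
The scale degree 6 is D; a major second above that is E — scale degree 7.

E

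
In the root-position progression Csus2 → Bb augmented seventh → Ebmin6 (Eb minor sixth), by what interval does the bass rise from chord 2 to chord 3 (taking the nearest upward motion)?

The roots are Bb and Eb.
Bb up to Eb spans 4 letter names and 5 semitones — a perfect fourth.

perfect 4th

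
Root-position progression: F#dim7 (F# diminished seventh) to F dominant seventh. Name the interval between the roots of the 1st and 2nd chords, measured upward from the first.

The roots are F# and F.
8 letter names make it an octave; at 11 semitones (a half step narrower than perfect) the quality is diminished.

diminished octave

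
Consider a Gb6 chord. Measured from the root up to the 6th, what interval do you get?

The chord tones of Gb6 are Gb Bb Db Eb.
That puts Gb below Eb.
Counting 6 letters and 9 half steps from Gb gives a major sixth.

major 6th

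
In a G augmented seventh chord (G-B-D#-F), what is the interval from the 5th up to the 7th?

The 5th is D# and the 7th is F.
3 letter names make it a third; at 2 semitones (a whole step narrower than major) the quality is diminished.

d3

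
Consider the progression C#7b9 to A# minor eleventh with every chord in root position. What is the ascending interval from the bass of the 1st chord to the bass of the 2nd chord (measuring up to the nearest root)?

The roots are C# and A#.
Counting 6 letters and 9 half steps from C# gives a major sixth.

M6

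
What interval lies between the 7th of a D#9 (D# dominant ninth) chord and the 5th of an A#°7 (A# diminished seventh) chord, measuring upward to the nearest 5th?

minor 3rd

D#9 (D# dominant ninth) has C# as its 7th, and A#°7 (A# diminished seventh) has E as its 5th.
From C# to E: 3 semitones over a third = minor.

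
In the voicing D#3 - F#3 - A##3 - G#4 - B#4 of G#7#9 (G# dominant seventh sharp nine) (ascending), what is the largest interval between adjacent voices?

diminished 7th

Adjacent intervals: D#3→F#3 = minor third; F#3→A##3 = augmented third; A##3→G#4 = diminished seventh; G#4→B#4 = major third.
The largest is A##3 to G#4, a diminished seventh (9 semitones).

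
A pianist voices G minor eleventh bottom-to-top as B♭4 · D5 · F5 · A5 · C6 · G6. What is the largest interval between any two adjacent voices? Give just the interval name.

perfect fifth

Adjacent intervals: B♭4→D5 = major third; D5→F5 = minor third; F5→A5 = major third; A5→C6 = minor third; C6→G6 = perfect fifth.
The largest is C6 to G6, a perfect fifth (7 semitones).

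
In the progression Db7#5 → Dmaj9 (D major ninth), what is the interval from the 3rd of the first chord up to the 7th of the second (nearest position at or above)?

The 3rd of Db7#5 is F; the 7th of Dmaj9 (D major ninth) is C#.
From F to C#: 8 semitones over a fifth = augmented.

A5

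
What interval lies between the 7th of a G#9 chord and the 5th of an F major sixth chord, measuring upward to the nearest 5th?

diminished 5th

The 7th of G#9 is F#; the 5th of F major sixth is C.
From F# to C: 6 semitones over a fifth = diminished.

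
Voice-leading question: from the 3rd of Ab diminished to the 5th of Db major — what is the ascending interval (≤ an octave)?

The 3rd of Ab diminished is Cb; the 5th of Db major is Ab.
Cb up to Ab spans 6 letter names and 9 semitones — a major sixth.

major 6th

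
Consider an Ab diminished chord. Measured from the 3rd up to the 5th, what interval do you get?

Spelling the chord: Ab, Cb, Ebb.
3rd = Cb; 5th = Ebb.
Cb up to Ebb is 3 semitones, a half step narrower than a major third, so the interval is minor.

minor third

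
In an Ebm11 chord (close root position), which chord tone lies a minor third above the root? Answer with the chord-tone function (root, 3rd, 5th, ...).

3rd

Ebm11: Eb, Gb, Bb, Db, F, Ab.
The root is Eb. A minor third above Eb is Gb.
Gb is the chord's 3rd.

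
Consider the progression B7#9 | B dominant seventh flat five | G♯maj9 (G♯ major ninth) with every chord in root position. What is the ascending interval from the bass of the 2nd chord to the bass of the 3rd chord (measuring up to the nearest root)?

major 6th

The roots are B and G♯.
From B to G♯ is 9 semitones, exactly the major sixth.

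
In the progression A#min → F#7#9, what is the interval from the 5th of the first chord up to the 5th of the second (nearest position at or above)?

The 5th of A#min is E#; the 5th of F#7#9 is C#.
6 letter names make it a sixth; at 8 semitones (a half step narrower than major) the quality is minor.

minor sixth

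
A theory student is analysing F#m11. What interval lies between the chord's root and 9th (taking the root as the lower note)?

major ninth

F#m11 (F# minor eleventh) is spelled F# A C# E G# B.
That puts F# below G#.
F# up to G# spans 9 letter names and 14 semitones — a major ninth.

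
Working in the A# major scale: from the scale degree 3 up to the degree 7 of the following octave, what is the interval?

P12

Spelling the A# major scale: A# B# C## D# E# F## G##.
Scale degree 3 = C##; scale degree 7 (up an octave) = G##.
Counting 12 letters and 19 half steps from C## gives a perfect twelfth.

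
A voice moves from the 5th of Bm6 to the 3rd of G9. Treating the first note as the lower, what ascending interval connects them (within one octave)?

Bm6 has F♯ as its 5th, and G9 has B as its 3rd.
F♯ up to B spans 4 letter names and 5 semitones — a perfect fourth.

P4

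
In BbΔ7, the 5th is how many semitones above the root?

7

Spelling the chord: Bb, D, F, A.
Bb to F is a perfect fifth: 7 semitones.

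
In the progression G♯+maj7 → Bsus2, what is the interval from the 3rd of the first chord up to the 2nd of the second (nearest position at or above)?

The 3rd of G♯+maj7 is B♯; the 2nd of Bsus2 is C♯.
2 letter names make it a second; at 1 semitone (a half step narrower than major) the quality is minor.

minor second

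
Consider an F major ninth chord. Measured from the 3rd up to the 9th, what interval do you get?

Spelling the chord: F–A–C–E–G.
So we need the interval from A up to G.
7 letter names make it a seventh; at 10 semitones (a half step narrower than major) the quality is minor.

minor 7th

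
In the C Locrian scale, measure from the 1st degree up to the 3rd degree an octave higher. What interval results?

C locrian: C Db Eb F Gb Ab Bb.
The 1st degree is C and the 3rd scale degree (up an octave) is Eb.
10 letter names make it a tenth; at 15 semitones (a half step narrower than major) the quality is minor.

m10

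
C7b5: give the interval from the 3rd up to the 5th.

diminished 3rd

Spelling the chord: C, E, Gb, Bb.
So we need the interval from E up to Gb.
E up to Gb is 2 semitones, a whole step narrower than a major third, so the interval is diminished.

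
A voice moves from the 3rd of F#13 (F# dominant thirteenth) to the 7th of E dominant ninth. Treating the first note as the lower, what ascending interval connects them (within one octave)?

F#13 (F# dominant thirteenth) has A# as its 3rd, and E dominant ninth has D as its 7th.
4 letter names make it a fourth; at 4 semitones (a half step narrower than perfect) the quality is diminished.

diminished fourth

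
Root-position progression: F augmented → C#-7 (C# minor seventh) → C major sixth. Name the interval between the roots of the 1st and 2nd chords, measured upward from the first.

The roots are F and C#.
From F to C#: 8 semitones over a fifth = augmented.

augmented 5th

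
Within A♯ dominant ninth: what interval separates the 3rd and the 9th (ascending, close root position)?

minor 7th

The chord tones of A♯ dominant ninth are A♯–C𝄪–E♯–G♯–B♯.
That puts C𝄪 below B♯.
7 letter names make it a seventh; at 10 semitones (a half step narrower than major) the quality is minor.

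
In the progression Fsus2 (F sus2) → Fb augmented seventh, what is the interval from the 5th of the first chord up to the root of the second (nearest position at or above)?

diminished 4th

Fsus2 (F sus2) has C as its 5th, and Fb augmented seventh has Fb as its root.
C up to Fb is 4 semitones, a half step narrower than a perfect fourth, so the interval is diminished.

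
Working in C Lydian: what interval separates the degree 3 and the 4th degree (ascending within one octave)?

The scale runs C D E F# G A B.
Degree 3 = E; 4th degree = F#.
From E to F# is 2 semitones, exactly the major second.

major second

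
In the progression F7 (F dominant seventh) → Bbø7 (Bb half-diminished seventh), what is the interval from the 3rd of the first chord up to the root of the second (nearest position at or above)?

minor 2nd

F7 (F dominant seventh) has A as its 3rd, and Bbø7 (Bb half-diminished seventh) has Bb as its root.
2 letter names make it a second; at 1 semitone (a half step narrower than major) the quality is minor.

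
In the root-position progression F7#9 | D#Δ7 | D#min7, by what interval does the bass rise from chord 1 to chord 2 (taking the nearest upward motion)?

augmented sixth

The roots are F and D#.
6 letter names make it a sixth; at 10 semitones (a half step wider than major) the quality is augmented.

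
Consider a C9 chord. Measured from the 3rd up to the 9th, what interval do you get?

C dominant ninth is spelled C, E, G, Bb, D.
That puts E below D.
E up to D is 10 semitones, a half step narrower than a major seventh, so the interval is minor.

minor seventh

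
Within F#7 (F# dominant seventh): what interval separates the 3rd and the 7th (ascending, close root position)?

diminished fifth

The chord tones of F#7 are F#–A#–C#–E.
3rd = A#; 7th = E.
From A# to E: 6 semitones over a fifth = diminished.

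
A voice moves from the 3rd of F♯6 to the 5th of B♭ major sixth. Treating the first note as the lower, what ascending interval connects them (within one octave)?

F♯6 has A♯ as its 3rd, and B♭ major sixth has F as its 5th.
6 letter names make it a sixth; at 7 semitones (a whole step narrower than major) the quality is diminished.

diminished sixth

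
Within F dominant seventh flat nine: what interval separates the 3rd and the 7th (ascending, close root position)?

diminished fifth

F7b9 is spelled F–A–C–Eb–Gb.
That puts A below Eb.
5 letter names make it a fifth; at 6 semitones (a half step narrower than perfect) the quality is diminished.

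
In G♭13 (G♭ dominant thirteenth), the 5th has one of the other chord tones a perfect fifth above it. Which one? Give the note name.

Ab

Spelling the chord: G♭ B♭ D♭ F♭ A♭ E♭.
The 5th is D♭. A perfect fifth above D♭ is A♭.
A♭ is the chord's 9th.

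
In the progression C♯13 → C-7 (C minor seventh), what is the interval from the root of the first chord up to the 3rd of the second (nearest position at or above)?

diminished third

C♯13 has C♯ as its root, and C-7 (C minor seventh) has E♭ as its 3rd.
C♯ up to E♭ is 2 semitones, a whole step narrower than a major third, so the interval is diminished.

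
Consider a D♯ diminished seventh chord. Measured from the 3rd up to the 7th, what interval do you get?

D♯dim7 (D♯ diminished seventh) is spelled D♯ F♯ A C.
The 3rd is F♯ and the 7th is C.
F♯ up to C is 6 semitones, a half step narrower than a perfect fifth, so the interval is diminished.

diminished 5th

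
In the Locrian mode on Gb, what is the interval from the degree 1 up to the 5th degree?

diminished 5th

The scale runs Gb Abb Bbb Cb Dbb Ebb Fb.
Degree 1 = Gb; 5th scale degree = Dbb.
From Gb to Dbb: 6 semitones over a fifth = diminished.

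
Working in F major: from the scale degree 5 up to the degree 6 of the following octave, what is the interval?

Spelling F major: F G A Bb C D E.
The scale degree 5 is C and the 6th scale degree (up an octave) is D.
From C to D is 14 semitones, exactly the major ninth.

major ninth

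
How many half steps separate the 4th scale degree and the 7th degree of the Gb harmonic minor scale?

The scale is Gb Ab Bbb Cb Db Ebb F.
Cb up to F is an augmented fourth — 6 semitones.

6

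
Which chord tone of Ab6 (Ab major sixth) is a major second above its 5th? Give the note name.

F

Ab6 (Ab major sixth): Ab C Eb F.
The 5th is Eb. A major second above Eb is F.
F is the chord's 6th.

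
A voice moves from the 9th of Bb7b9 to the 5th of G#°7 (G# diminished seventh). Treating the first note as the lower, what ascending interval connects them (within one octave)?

Bb7b9 has Cb as its 9th, and G#°7 (G# diminished seventh) has D as its 5th.
2 letter names make it a second; at 3 semitones (a half step wider than major) the quality is augmented.

augmented 2nd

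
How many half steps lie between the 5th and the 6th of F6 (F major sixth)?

2

The chord tones of F major sixth are F–A–C–D.
C to D is a major second: 2 semitones.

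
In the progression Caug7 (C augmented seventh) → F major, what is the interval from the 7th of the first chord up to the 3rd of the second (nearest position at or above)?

Caug7 (C augmented seventh) has Bb as its 7th, and F major has A as its 3rd.
Counting 7 letters and 11 half steps from Bb gives a major seventh.

major 7th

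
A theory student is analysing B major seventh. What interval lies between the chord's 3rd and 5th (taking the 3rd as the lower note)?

Spelling the chord: B D♯ F♯ A♯.
So we need the interval from D♯ up to F♯.
3 letter names make it a third; at 3 semitones (a half step narrower than major) the quality is minor.

minor third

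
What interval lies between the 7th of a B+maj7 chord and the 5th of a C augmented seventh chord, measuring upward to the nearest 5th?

minor seventh

B+maj7 has A# as its 7th, and C augmented seventh has G# as its 5th.
From A# to G#: 10 semitones over a seventh = minor.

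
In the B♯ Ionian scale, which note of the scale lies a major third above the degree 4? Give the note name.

The scale is B♯ C𝄪 D𝄪 E♯ F𝄪 G𝄪 A𝄪.
The degree 4 is E♯; a major third above that is G𝄪 — scale degree 6.

G##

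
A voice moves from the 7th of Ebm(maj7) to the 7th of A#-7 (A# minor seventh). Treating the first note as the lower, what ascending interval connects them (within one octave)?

The 7th of Ebm(maj7) is D; the 7th of A#-7 (A# minor seventh) is G#.
From D to G#: 6 semitones over a fourth = augmented.

augmented 4th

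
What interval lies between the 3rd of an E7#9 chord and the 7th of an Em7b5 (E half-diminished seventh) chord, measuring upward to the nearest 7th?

diminished fifth

E7#9 has G♯ as its 3rd, and Em7b5 (E half-diminished seventh) has D as its 7th.
G♯ up to D is 6 semitones, a half step narrower than a perfect fifth, so the interval is diminished.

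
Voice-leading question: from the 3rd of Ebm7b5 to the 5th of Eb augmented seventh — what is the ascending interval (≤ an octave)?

augmented third

The 3rd of Ebm7b5 is Gb; the 5th of Eb augmented seventh is B.
Gb up to B is 5 semitones, a half step wider than a major third, so the interval is augmented.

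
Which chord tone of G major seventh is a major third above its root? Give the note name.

GM7: G-B-D-F#.
The root is G. A major third above G is B.
B is the chord's 3rd.

B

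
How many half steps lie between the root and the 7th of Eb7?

10

Spelling the chord: Eb-G-Bb-Db.
Eb to Db is a minor seventh: 10 semitones.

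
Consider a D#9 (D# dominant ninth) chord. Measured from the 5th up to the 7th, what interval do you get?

Spelling the chord: D# F## A# C# E#.
So we need the interval from A# up to C#.
From A# to C#: 3 semitones over a third = minor.

minor 3rd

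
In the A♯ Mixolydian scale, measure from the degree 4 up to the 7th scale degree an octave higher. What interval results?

perfect eleventh

Spelling the A♯ Mixolydian scale: A♯ B♯ C𝄪 D♯ E♯ F𝄪 G♯.
That puts D♯ below G♯.
D♯ up to G♯ spans 11 letter names and 17 semitones — a perfect eleventh.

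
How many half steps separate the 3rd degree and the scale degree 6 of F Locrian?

5

The scale is F G♭ A♭ B♭ C♭ D♭ E♭.
A♭ up to D♭ is a perfect fourth — 5 semitones.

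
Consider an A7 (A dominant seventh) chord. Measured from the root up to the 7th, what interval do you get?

The chord tones of A7 (A dominant seventh) are A-C#-E-G.
That puts A below G.
7 letter names make it a seventh; at 10 semitones (a half step narrower than major) the quality is minor.

minor seventh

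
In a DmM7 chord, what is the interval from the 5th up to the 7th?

Spelling the chord: D F A C#.
So we need the interval from A up to C#.
From A to C# is 4 semitones, exactly the major third.

major third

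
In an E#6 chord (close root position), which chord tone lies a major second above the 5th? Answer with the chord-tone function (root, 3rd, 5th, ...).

6th

The chord tones of E#6 are E#, G##, B#, C##.
The 5th is B#. A major second above B# is C##.
C## is the chord's 6th.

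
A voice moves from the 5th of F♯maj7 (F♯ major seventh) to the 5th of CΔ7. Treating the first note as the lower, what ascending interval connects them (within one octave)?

F♯maj7 (F♯ major seventh) has C♯ as its 5th, and CΔ7 has G as its 5th.
5 letter names make it a fifth; at 6 semitones (a half step narrower than perfect) the quality is diminished.

diminished fifth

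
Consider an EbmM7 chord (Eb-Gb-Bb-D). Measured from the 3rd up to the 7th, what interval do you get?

3rd = Gb; 7th = D.
Gb up to D is 8 semitones, a half step wider than a perfect fifth, so the interval is augmented.

augmented fifth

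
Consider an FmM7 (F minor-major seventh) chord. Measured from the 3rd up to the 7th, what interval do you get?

F minor-major seventh: F, Ab, C, E.
So we need the interval from Ab up to E.
Ab up to E is 8 semitones, a half step wider than a perfect fifth, so the interval is augmented.

A5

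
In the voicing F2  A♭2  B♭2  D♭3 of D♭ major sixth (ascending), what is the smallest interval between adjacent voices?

major 2nd

Adjacent intervals: F2→A♭2 = minor third; A♭2→B♭2 = major second; B♭2→D♭3 = minor third.
The smallest is A♭2 to B♭2, a major second (2 semitones).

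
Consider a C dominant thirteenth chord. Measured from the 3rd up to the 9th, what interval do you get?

The chord tones of C dominant thirteenth are C–E–G–Bb–D–A.
3rd = E; 9th = D.
7 letter names make it a seventh; at 10 semitones (a half step narrower than major) the quality is minor.

minor seventh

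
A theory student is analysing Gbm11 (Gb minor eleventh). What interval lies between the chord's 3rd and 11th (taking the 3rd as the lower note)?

major ninth

Spelling the chord: Gb Bbb Db Fb Ab Cb.
So we need the interval from Bbb up to Cb.
Bbb up to Cb spans 9 letter names and 14 semitones — a major ninth.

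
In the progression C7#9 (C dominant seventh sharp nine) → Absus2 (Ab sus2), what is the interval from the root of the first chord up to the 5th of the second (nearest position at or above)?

C7#9 (C dominant seventh sharp nine) has C as its root, and Absus2 (Ab sus2) has Eb as its 5th.
C up to Eb is 3 semitones, a half step narrower than a major third, so the interval is minor.

minor 3rd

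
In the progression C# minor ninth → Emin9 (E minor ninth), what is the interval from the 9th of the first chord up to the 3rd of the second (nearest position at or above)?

d4

C# minor ninth has D# as its 9th, and Emin9 (E minor ninth) has G as its 3rd.
4 letter names make it a fourth; at 4 semitones (a half step narrower than perfect) the quality is diminished.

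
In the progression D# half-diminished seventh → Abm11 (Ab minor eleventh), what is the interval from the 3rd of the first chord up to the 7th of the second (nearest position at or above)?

diminished second

The 3rd of D# half-diminished seventh is F#; the 7th of Abm11 (Ab minor eleventh) is Gb.
2 letter names make it a second; at 0 semitones (a whole step narrower than major) the quality is diminished.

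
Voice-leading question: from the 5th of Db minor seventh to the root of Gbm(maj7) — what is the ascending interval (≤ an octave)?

minor seventh

The 5th of Db minor seventh is Ab; the root of Gbm(maj7) is Gb.
Ab up to Gb is 10 semitones, a half step narrower than a major seventh, so the interval is minor.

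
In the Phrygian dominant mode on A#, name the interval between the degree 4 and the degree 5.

Spelling the Phrygian dominant mode on A#: A# B C## D# E# F# G#.
The degree 4 is D# and the 5th scale degree is E#.
Counting 2 letters and 2 half steps from D# gives a major second.

major second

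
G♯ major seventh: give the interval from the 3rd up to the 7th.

G♯maj7 is spelled G♯–B♯–D♯–F𝄪.
The 3rd is B♯ and the 7th is F𝄪.
B♯ up to F𝄪 spans 5 letter names and 7 semitones — a perfect fifth.

perfect fifth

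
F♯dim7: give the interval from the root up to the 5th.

diminished 5th

The chord tones of F♯°7 are F♯, A, C, E♭.
Root = F♯; 5th = C.
5 letter names make it a fifth; at 6 semitones (a half step narrower than perfect) the quality is diminished.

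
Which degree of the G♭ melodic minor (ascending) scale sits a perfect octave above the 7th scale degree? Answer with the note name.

The scale is G♭ A♭ B𝄫 C♭ D♭ E♭ F.
The 7th scale degree is F; a perfect octave above that is F — scale degree 7.

F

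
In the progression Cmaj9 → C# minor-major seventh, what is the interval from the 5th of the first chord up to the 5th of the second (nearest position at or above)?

The 5th of Cmaj9 is G; the 5th of C# minor-major seventh is G#.
G up to G# is 1 semitone, a half step wider than a perfect unison, so the interval is augmented.

A1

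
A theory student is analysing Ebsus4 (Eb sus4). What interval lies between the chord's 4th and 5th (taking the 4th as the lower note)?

major 2nd

Ebsus4 is spelled Eb Ab Bb.
4th = Ab; 5th = Bb.
Ab up to Bb spans 2 letter names and 2 semitones — a major second.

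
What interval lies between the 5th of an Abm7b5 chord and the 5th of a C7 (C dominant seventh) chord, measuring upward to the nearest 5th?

augmented third

The 5th of Abm7b5 is Ebb; the 5th of C7 (C dominant seventh) is G.
3 letter names make it a third; at 5 semitones (a half step wider than major) the quality is augmented.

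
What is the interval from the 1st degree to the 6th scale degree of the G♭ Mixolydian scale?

major sixth

G♭ mixolydian: G♭ A♭ B♭ C♭ D♭ E♭ F♭.
That puts G♭ below E♭.
G♭ up to E♭ spans 6 letter names and 9 semitones — a major sixth.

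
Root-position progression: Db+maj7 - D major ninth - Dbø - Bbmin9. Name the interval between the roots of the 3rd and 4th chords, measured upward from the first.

The roots are Db and Bb.
From Db to Bb is 9 semitones, exactly the major sixth.

major sixth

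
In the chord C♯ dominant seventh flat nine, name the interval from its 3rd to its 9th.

The chord tones of C♯7b9 (C♯ dominant seventh flat nine) are C♯ E♯ G♯ B D.
So we need the interval from E♯ up to D.
From E♯ to D: 9 semitones over a seventh = diminished.

diminished seventh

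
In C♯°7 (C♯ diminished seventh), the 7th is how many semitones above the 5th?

C♯dim7 is spelled C♯–E–G–B♭.
G to B♭ is a minor third: 3 semitones.

3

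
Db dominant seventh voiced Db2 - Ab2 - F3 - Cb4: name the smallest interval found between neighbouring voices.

diminished 5th

Adjacent intervals: Db2→Ab2 = perfect fifth; Ab2→F3 = major sixth; F3→Cb4 = diminished fifth.
The smallest is F3 to Cb4, a diminished fifth (6 semitones).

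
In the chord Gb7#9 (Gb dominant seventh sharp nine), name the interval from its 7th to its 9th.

The chord tones of Gb7#9 (Gb dominant seventh sharp nine) are Gb, Bb, Db, Fb, A.
The 7th is Fb and the 9th is A.
Fb up to A is 5 semitones, a half step wider than a major third, so the interval is augmented.

augmented 3rd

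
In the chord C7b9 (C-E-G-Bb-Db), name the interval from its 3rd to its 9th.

d7

The 3rd is E and the 9th is Db.
E up to Db is 9 semitones, a whole step narrower than a major seventh, so the interval is diminished.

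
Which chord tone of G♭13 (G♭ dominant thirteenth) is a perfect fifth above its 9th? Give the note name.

G♭13 is spelled G♭, B♭, D♭, F♭, A♭, E♭.
The 9th is A♭. A perfect fifth above A♭ is E♭.
E♭ is the chord's 13th.

Eb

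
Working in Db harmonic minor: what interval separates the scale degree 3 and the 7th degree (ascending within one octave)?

Db harmonic minor: Db Eb Fb Gb Ab Bbb C.
The scale degree 3 is Fb and the 7th scale degree is C.
5 letter names make it a fifth; at 8 semitones (a half step wider than perfect) the quality is augmented.

augmented fifth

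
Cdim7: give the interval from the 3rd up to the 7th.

diminished fifth

Spelling the chord: C E♭ G♭ B𝄫.
The 3rd is E♭ and the 7th is B𝄫.
5 letter names make it a fifth; at 6 semitones (a half step narrower than perfect) the quality is diminished.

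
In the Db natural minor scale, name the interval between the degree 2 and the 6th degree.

The scale runs Db Eb Fb Gb Ab Bbb Cb.
Degree 2 = Eb; degree 6 = Bbb.
Eb up to Bbb is 6 semitones, a half step narrower than a perfect fifth, so the interval is diminished.

diminished fifth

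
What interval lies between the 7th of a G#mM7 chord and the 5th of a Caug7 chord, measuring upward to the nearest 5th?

G#mM7 has F## as its 7th, and Caug7 has G# as its 5th.
F## up to G# is 1 semitone, a half step narrower than a major second, so the interval is minor.

minor second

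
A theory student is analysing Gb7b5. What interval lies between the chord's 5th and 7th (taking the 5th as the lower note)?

major third

Spelling the chord: Gb Bb Dbb Fb.
So we need the interval from Dbb up to Fb.
From Dbb to Fb is 4 semitones, exactly the major third.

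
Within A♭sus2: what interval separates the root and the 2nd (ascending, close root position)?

major 2nd

Spelling the chord: A♭-B♭-E♭.
Root = A♭; 2nd = B♭.
Counting 2 letters and 2 half steps from A♭ gives a major second.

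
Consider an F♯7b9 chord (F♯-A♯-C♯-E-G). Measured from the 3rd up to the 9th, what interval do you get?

That puts A♯ below G.
7 letter names make it a seventh; at 9 semitones (a whole step narrower than major) the quality is diminished.

d7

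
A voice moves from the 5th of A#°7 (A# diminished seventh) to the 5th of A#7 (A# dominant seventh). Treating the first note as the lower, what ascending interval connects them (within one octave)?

The 5th of A#°7 (A# diminished seventh) is E; the 5th of A#7 (A# dominant seventh) is E#.
From E to E#: 1 semitone over a unison = augmented.

augmented unison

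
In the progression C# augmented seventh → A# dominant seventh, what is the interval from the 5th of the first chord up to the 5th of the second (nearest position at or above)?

minor sixth

C# augmented seventh has G## as its 5th, and A# dominant seventh has E# as its 5th.
6 letter names make it a sixth; at 8 semitones (a half step narrower than major) the quality is minor.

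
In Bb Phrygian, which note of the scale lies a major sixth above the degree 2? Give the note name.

The scale is Bb Cb Db Eb F Gb Ab.
The degree 2 is Cb; a major sixth above that is Ab — scale degree 7.

Ab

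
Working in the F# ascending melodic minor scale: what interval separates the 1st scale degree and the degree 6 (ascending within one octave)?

The scale runs F# G# A B C# D# E#.
So we need the interval from F# up to D#.
F# up to D# spans 6 letter names and 9 semitones — a major sixth.

major sixth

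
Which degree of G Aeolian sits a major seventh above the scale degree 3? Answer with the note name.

A

The scale is G A B♭ C D E♭ F.
The scale degree 3 is B♭; a major seventh above that is A — scale degree 2.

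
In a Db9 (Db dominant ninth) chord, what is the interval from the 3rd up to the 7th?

Db9: Db, F, Ab, Cb, Eb.
The 3rd is F and the 7th is Cb.
F up to Cb is 6 semitones, a half step narrower than a perfect fifth, so the interval is diminished.
This 3–7 tritone is the characteristic tension at the heart of the dominant sound.

diminished fifth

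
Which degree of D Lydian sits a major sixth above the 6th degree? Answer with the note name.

The scale is D E F♯ G♯ A B C♯.
The 6th degree is B; a major sixth above that is G♯ — scale degree 4.

G#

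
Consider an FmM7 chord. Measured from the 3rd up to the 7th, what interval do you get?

FmM7 is spelled F–A♭–C–E.
The 3rd is A♭ and the 7th is E.
5 letter names make it a fifth; at 8 semitones (a half step wider than perfect) the quality is augmented.

augmented fifth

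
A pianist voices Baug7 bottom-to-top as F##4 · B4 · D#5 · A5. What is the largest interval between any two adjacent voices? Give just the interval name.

Adjacent intervals: F##4→B4 = diminished fourth; B4→D#5 = major third; D#5→A5 = diminished fifth.
The largest is D#5 to A5, a diminished fifth (6 semitones).

d5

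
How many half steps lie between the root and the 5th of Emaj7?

The chord tones of E major seventh are E G# B D#.
E to B is a perfect fifth: 7 semitones.

7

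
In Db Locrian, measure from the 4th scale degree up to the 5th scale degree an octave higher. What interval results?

Spelling Db Locrian: Db Ebb Fb Gb Abb Bbb Cb.
So we need the interval from Gb up to Abb.
From Gb to Abb: 13 semitones over a ninth = minor.

minor ninth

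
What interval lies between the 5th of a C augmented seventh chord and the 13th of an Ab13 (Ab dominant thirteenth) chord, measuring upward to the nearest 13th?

diminished seventh

The 5th of C augmented seventh is G#; the 13th of Ab13 (Ab dominant thirteenth) is F.
From G# to F: 9 semitones over a seventh = diminished.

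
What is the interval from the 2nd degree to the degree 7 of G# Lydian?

The scale runs G# A# B# C## D# E# F##.
That puts A# below F##.
A# up to F## spans 6 letter names and 9 semitones — a major sixth.

M6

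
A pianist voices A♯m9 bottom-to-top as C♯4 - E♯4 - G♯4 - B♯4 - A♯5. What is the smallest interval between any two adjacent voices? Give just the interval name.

Adjacent intervals: C♯4→E♯4 = major third; E♯4→G♯4 = minor third; G♯4→B♯4 = major third; B♯4→A♯5 = minor seventh.
The smallest is E♯4 to G♯4, a minor third (3 semitones).

minor third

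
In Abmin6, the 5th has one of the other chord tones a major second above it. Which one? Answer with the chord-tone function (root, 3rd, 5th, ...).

Abm6 (Ab minor sixth): Ab Cb Eb F.
The 5th is Eb. A major second above Eb is F.
F is the chord's 6th.

6th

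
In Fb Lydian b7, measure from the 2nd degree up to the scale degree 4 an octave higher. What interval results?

major tenth

Spelling Fb Lydian b7: Fb Gb Ab Bb Cb Db Ebb.
2nd degree = Gb; scale degree 4 (up an octave) = Bb.
Gb up to Bb spans 10 letter names and 16 semitones — a major tenth.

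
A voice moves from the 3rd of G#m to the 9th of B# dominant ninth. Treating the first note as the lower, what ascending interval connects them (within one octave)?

G#m has B as its 3rd, and B# dominant ninth has C## as its 9th.
2 letter names make it a second; at 3 semitones (a half step wider than major) the quality is augmented.

A2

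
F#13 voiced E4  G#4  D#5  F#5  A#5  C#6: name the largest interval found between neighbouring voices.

Adjacent intervals: E4→G#4 = major third; G#4→D#5 = perfect fifth; D#5→F#5 = minor third; F#5→A#5 = major third; A#5→C#6 = minor third.
The largest is G#4 to D#5, a perfect fifth (7 semitones).

perfect fifth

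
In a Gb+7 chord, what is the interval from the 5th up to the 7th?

d3

Gbaug7 is spelled Gb-Bb-D-Fb.
That puts D below Fb.
From D to Fb: 2 semitones over a third = diminished.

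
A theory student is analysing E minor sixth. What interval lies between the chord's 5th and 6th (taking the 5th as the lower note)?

major second

Spelling the chord: E-G-B-C♯.
That puts B below C♯.
B up to C♯ spans 2 letter names and 2 semitones — a major second.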